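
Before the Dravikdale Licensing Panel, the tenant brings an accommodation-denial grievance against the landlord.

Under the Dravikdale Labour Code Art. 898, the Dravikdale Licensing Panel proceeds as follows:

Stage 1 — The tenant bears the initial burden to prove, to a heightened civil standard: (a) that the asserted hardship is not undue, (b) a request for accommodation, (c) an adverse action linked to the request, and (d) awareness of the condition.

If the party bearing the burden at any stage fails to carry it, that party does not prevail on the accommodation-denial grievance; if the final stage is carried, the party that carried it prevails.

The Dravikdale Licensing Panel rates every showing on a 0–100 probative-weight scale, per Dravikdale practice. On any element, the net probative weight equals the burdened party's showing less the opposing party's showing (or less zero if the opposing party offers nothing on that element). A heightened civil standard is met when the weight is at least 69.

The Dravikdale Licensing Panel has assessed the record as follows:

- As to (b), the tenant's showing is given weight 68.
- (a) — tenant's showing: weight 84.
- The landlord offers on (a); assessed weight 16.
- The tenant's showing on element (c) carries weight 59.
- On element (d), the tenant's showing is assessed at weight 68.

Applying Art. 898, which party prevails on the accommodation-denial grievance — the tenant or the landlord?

At Stage 1 the tenant must meet a heightened civil standard (weight is at least 69): on (a) the weight is 84 less the opposing 16 gives net 68, < 69, so (a) does not meet the standard; on (b) the weight is 68, < 69, so (b) does not meet the standard; on (c) the weight is 59, < 69, so (c) does not meet the standard; on (d) the weight is 68, which does not reach 69, so (d) does not meet the standard.
  Not every element is met, so the tenant fails to carry Stage 1.
The landlord prevails.

landlord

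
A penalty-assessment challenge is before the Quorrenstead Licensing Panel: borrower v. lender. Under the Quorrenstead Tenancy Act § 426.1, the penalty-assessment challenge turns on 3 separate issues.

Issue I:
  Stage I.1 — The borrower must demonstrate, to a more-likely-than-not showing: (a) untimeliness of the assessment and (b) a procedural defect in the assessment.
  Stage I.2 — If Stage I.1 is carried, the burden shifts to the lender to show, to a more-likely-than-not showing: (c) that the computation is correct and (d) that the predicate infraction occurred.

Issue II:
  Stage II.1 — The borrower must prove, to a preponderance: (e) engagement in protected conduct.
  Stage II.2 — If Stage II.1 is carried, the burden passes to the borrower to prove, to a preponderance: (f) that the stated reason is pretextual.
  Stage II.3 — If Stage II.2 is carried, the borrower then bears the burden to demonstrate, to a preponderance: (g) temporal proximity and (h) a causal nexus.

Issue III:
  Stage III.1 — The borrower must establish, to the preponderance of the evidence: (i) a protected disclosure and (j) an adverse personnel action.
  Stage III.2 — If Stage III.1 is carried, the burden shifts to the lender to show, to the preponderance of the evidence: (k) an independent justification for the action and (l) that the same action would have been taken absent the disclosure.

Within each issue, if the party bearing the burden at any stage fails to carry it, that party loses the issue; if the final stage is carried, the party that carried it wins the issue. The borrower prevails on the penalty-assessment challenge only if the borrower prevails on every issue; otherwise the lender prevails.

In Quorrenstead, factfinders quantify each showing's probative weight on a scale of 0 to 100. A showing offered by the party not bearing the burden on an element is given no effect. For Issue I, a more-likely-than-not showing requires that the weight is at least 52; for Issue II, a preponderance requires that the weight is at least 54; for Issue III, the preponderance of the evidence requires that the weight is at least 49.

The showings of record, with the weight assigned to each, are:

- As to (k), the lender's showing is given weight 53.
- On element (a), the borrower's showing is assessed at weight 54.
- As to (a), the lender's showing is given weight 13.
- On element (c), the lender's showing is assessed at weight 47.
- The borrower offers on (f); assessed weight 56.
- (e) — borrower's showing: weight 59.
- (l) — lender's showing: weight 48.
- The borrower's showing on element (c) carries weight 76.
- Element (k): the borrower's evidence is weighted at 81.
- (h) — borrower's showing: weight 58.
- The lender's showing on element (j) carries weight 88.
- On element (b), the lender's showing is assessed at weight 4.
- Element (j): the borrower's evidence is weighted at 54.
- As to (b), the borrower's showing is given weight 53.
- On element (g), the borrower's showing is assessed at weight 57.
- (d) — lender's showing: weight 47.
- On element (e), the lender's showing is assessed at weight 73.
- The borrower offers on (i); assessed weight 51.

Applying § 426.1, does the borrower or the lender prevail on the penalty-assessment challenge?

— Issue I —
Stage I.1 (borrower, a more-likely-than-not showing, weight is at least 52): (a) 54 (lender's 13 disregarded) ≥ 52 — meets; (b) 53 (lender's 4 disregarded) ≥ 52 — meets.
  The borrower carries Stage I.1; the lender now bears the burden.
Stage I.2 (lender, a more-likely-than-not showing, weight is at least 52): (c) 47 (borrower's 76 disregarded) < 52 — fails; (d) 47 < 52 — fails.
  Stage I.2 not carried; the lender fails its burden.
The analysis ends at Stage I.2; the borrower prevails on this issue.
— Issue II —
Stage II.1 — burden on borrower; standard: a preponderance (weight is at least 54).
    (e): 59 (lender's 73 disregarded) ≥ 54 [met]
  Stage II.1 carried; the burden remains with the borrower.
Stage II.2 — burden on borrower; standard: a preponderance (weight is at least 54).
    (f): 56 ≥ 54 [met]
  Stage II.2 carried; the burden remains with the borrower.
Stage II.3 — burden on borrower; standard: a preponderance (weight is at least 54).
    (g): 57 ≥ 54 [met]
    (h): 58 ≥ 54 [met]
  Stage II.3 carried; the final stage is satisfied.
Every stage carried; the borrower prevails on this issue.
— Issue III —
At Stage III.1 the borrower must meet the preponderance of the evidence (weight is at least 49): on (i) the weight is 51, which does reach 49, so (i) meets the standard; on (j) the weight is 54 (the lender's 88 is given no effect), ≥ 49, so (j) meets the standard.
  Stage III.1 is satisfied; the onus moves to the lender.
At Stage III.2 the lender must meet the preponderance of the evidence (weight is at least 49): on (k) the weight is 53 (the borrower's 81 is given no effect), which does reach 49, so (k) meets the standard; on (l) the weight is 48, < 49, so (l) does not meet the standard.
  Stage III.2 not carried; the lender fails its burden.
So the borrower prevails on this issue.
Per-issue: Issue I → borrower; Issue II → borrower; Issue III → borrower. The borrower must prevail on every issue; overall, the borrower prevails.

borrower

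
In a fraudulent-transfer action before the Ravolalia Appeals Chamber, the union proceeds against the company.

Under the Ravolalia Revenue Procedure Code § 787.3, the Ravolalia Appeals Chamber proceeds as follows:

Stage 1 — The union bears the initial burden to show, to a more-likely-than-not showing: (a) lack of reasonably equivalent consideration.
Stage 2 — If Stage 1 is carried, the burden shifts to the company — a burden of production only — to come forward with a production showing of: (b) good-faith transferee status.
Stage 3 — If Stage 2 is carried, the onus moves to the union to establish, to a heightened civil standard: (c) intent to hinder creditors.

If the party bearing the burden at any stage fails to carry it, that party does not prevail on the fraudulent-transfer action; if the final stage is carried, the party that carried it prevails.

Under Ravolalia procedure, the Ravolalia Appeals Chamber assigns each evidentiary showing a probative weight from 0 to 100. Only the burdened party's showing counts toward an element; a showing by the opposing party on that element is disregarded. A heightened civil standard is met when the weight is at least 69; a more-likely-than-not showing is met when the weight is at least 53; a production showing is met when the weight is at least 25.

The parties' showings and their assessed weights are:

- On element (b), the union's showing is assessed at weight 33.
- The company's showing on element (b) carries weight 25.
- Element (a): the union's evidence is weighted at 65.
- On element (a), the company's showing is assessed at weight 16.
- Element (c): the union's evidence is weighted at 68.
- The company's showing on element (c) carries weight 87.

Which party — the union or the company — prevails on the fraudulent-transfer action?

company

At Stage 1 the union must meet a more-likely-than-not showing (weight is at least 53): on (a) the weight is 65 (the company's 16 is given no effect), which does reach 53, so (a) meets the standard.
  The union carries Stage 1; the company now bears the burden.
At Stage 2 the company must meet a production showing (weight is at least 25): on (b) the weight is 25 (the union's 33 is given no effect), ≥ 25, so (b) meets the standard.
  All elements met. The burden passes to the union.
At Stage 3 the union must meet a heightened civil standard (weight is at least 69): on (c) the weight is 68 (the company's 87 is given no effect), < 69, so (c) does not meet the standard.
  Not every element is met, so the union fails to carry Stage 3.
The company prevails.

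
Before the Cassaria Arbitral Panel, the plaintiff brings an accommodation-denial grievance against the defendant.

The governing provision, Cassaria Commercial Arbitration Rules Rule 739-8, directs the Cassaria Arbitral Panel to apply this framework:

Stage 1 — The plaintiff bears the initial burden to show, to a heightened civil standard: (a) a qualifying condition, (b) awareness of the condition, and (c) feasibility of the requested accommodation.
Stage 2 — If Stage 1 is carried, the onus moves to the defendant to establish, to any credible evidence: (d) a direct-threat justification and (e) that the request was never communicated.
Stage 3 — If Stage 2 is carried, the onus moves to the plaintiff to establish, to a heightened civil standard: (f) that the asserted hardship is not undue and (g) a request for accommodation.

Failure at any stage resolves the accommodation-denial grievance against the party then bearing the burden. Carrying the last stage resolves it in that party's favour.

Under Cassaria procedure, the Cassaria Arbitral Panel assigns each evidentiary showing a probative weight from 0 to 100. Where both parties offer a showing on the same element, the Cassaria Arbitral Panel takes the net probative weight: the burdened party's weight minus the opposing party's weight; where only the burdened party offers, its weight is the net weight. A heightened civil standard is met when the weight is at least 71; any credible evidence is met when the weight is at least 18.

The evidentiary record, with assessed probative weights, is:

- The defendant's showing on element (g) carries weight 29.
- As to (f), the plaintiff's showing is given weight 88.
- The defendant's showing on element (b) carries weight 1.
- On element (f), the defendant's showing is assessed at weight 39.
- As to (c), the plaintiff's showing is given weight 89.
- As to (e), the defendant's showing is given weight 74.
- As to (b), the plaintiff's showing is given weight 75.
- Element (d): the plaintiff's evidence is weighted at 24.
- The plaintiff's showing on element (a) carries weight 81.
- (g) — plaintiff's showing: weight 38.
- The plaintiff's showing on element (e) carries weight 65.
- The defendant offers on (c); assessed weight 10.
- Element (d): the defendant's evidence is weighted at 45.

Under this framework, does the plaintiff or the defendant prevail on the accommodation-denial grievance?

plaintiff

At Stage 1 the plaintiff must meet a heightened civil standard (weight is at least 71): on (a) the weight is 81, ≥ 71, so (a) meets the standard; on (b) the weight is 75 less the opposing 1 gives net 74, which does reach 71, so (b) meets the standard; on (c) the weight is 89 less the opposing 10 gives net 79, which does reach 71, so (c) meets the standard.
  All elements met. The burden passes to the defendant.
At Stage 2 the defendant must meet any credible evidence (weight is at least 18): on (d) the weight is 45 less the opposing 24 gives net 21, which does reach 18, so (d) meets the standard; on (e) the weight is 74 less the opposing 65 gives net 9, < 18, so (e) does not meet the standard.
  The defendant does not carry Stage 2.
The plaintiff prevails.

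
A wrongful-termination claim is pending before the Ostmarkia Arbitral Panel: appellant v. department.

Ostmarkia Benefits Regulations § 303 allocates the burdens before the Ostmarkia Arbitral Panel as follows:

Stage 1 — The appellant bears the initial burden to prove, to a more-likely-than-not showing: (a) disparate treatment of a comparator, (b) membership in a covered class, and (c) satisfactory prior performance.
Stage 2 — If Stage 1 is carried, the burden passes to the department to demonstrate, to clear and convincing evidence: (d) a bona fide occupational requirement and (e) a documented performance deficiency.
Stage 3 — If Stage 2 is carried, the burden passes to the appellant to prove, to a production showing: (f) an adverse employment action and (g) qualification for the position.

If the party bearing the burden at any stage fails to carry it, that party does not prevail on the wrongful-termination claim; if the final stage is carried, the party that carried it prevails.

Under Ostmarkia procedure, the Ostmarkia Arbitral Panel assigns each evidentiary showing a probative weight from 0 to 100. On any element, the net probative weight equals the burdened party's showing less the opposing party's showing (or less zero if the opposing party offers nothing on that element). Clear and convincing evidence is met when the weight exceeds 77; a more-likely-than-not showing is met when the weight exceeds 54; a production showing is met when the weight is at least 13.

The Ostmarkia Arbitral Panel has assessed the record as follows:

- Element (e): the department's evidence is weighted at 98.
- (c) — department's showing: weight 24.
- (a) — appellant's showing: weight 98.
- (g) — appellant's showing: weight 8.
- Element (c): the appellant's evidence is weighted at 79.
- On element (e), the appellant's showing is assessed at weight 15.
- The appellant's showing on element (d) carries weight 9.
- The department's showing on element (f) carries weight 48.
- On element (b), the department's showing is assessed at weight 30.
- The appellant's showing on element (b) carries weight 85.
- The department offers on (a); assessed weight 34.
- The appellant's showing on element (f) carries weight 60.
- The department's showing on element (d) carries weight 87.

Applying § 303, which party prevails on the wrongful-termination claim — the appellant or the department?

department

Stage 1 (appellant, a more-likely-than-not showing, weight exceeds 54): (a) net 98−34=64 > 54 — meets; (b) net 85−30=55 > 54 — meets; (c) net 79−24=55 > 54 — meets.
  All elements met. The burden passes to the department.
Stage 2 (department, clear and convincing evidence, weight exceeds 77): (d) net 87−9=78 > 77 — meets; (e) net 98−15=83 > 77 — meets.
  Stage 2 carried; the burden shifts to the appellant.
Stage 3 (appellant, a production showing, weight is at least 13): (f) net 60−48=12 < 13 — fails; (g) 8 < 13 — fails.
  Stage 3 not carried; the appellant fails its burden.
So the department prevails.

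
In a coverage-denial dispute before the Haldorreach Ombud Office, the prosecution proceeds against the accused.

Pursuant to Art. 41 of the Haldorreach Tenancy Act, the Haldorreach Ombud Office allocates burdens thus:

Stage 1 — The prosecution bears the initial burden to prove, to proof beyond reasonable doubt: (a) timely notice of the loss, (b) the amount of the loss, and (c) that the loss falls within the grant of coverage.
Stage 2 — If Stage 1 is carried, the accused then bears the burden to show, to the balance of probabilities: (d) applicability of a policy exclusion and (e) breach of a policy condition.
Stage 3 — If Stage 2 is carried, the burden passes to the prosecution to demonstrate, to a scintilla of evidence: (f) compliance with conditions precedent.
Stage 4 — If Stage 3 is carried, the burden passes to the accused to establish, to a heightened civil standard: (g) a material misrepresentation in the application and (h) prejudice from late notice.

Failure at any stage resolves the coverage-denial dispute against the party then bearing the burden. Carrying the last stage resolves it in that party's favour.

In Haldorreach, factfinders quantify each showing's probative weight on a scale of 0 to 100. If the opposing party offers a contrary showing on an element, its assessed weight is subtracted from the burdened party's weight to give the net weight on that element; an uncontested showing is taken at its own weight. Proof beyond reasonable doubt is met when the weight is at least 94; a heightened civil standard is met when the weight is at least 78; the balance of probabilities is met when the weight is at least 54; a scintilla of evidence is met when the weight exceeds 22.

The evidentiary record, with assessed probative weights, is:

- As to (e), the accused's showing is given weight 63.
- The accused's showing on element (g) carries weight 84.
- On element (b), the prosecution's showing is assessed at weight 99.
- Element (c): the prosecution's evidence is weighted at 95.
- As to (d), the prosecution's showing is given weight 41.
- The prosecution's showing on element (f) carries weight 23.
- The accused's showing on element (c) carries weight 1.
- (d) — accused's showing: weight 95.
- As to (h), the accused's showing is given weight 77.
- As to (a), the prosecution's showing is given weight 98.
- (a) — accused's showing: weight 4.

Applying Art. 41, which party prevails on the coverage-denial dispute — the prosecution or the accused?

At Stage 1 the prosecution must meet proof beyond reasonable doubt (weight is at least 94): on (a) the weight is 98 less the opposing 4 gives net 94, which does reach 94, so (a) meets the standard; on (b) the weight is 99, ≥ 94, so (b) meets the standard; on (c) the weight is 95 less the opposing 1 gives net 94, which does reach 94, so (c) meets the standard.
  The prosecution carries Stage 1; the accused now bears the burden.
At Stage 2 the accused must meet the balance of probabilities (weight is at least 54): on (d) the weight is 95 less the opposing 41 gives net 54, ≥ 54, so (d) meets the standard; on (e) the weight is 63, which does reach 54, so (e) meets the standard.
  Stage 2 carried; the burden shifts to the prosecution.
At Stage 3 the prosecution must meet a scintilla of evidence (weight exceeds 22): on (f) the weight is 23, which does exceed 22, so (f) meets the standard.
  The prosecution carries Stage 3; the accused now bears the burden.
At Stage 4 the accused must meet a heightened civil standard (weight is at least 78): on (g) the weight is 84, which does reach 78, so (g) meets the standard; on (h) the weight is 77, < 78, so (h) does not meet the standard.
  The accused does not carry Stage 4.
The prosecution prevails.

prosecution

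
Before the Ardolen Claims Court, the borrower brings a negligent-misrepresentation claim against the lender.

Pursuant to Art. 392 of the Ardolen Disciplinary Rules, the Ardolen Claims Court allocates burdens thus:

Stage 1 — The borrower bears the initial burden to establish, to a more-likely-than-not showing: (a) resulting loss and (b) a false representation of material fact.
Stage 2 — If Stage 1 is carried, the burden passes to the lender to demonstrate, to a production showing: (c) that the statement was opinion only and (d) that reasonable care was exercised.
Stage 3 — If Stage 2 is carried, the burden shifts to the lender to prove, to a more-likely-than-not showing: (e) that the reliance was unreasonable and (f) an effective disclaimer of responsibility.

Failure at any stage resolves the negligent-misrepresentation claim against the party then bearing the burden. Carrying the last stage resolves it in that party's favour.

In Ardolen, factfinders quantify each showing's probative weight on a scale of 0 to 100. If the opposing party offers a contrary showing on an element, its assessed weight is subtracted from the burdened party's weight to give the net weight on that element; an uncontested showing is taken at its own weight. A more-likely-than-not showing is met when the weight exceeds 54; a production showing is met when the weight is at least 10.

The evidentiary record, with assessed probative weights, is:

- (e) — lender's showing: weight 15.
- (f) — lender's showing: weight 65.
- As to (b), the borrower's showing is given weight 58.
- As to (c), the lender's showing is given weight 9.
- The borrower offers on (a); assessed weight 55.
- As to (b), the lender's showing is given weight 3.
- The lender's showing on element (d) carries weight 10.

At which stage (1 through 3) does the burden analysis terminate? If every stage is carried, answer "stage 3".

stage 2

Stage 1 (borrower, a more-likely-than-not showing, weight exceeds 54): (a) 55 > 54 — meets; (b) net 58−3=55 > 54 — meets.
  All elements met. The burden passes to the lender.
Stage 2 (lender, a production showing, weight is at least 10): (c) 9 < 10 — fails; (d) 10 ≥ 10 — meets.
  Stage 2 not carried; the lender fails its burden.
The analysis ends at Stage 2; the borrower prevails.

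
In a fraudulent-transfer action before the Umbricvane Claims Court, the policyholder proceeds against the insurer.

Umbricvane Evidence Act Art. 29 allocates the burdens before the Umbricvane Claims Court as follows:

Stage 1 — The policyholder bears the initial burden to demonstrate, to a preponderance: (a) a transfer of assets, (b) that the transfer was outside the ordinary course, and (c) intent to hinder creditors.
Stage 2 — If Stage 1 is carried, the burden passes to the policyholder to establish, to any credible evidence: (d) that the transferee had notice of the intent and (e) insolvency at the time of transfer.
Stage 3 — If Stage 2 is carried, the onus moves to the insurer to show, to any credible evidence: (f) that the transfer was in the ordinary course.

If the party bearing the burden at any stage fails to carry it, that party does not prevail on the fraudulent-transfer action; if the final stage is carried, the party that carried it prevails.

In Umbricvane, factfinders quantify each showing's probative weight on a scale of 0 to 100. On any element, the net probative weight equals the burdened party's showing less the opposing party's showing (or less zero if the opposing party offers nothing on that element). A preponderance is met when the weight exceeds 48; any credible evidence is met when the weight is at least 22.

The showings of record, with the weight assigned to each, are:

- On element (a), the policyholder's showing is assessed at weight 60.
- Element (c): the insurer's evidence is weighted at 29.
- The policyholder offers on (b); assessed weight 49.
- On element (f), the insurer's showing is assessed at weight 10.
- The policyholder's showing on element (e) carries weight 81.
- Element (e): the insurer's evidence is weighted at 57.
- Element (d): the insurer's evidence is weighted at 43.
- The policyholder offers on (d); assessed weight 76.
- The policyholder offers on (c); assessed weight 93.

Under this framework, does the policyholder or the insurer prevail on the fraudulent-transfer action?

policyholder

At Stage 1 the policyholder must meet a preponderance (weight exceeds 48): on (a) the weight is 60, > 48, so (a) meets the standard; on (b) the weight is 49, > 48, so (b) meets the standard; on (c) the weight is 93 less the opposing 29 gives net 64, > 48, so (c) meets the standard.
  All elements met. The policyholder retains the burden for Stage 2.
At Stage 2 the policyholder must meet any credible evidence (weight is at least 22): on (d) the weight is 76 less the opposing 43 gives net 33, which does reach 22, so (d) meets the standard; on (e) the weight is 81 less the opposing 57 gives net 24, which does reach 22, so (e) meets the standard.
  The policyholder carries Stage 2; the insurer now bears the burden.
At Stage 3 the insurer must meet any credible evidence (weight is at least 22): on (f) the weight is 10, < 22, so (f) does not meet the standard.
  Not every element is met, so the insurer fails to carry Stage 3.
So the policyholder prevails.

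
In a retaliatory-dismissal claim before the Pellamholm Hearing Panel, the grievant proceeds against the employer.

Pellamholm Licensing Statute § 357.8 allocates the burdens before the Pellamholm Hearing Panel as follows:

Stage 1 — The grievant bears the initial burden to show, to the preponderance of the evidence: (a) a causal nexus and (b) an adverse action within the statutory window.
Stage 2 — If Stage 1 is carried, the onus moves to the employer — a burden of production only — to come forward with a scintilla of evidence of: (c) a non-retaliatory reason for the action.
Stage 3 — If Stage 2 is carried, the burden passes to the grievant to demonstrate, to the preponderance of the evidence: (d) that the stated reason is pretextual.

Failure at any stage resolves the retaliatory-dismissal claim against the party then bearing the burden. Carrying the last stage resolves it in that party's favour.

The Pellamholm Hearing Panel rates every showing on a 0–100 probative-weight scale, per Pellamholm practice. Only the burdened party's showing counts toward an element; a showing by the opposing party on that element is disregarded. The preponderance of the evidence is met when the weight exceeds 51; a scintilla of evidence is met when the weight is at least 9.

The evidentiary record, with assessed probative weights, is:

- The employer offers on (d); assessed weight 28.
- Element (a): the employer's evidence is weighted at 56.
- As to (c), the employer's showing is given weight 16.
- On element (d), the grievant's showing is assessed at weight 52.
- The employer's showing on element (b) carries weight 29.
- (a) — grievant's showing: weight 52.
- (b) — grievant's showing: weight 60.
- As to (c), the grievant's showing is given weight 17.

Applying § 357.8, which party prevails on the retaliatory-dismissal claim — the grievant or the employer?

Stage 1 (grievant, the preponderance of the evidence, weight exceeds 51): (a) 52 (employer's 56 disregarded) > 51 — meets; (b) 60 (employer's 29 disregarded) > 51 — meets.
  Stage 1 is satisfied; the onus moves to the employer.
Stage 2 (employer, a scintilla of evidence, weight is at least 9): (c) 16 (grievant's 17 disregarded) ≥ 9 — meets.
  All elements met. The burden passes to the grievant.
Stage 3 (grievant, the preponderance of the evidence, weight exceeds 51): (d) 52 (employer's 28 disregarded) > 51 — meets.
  Stage 3 carried; the final stage is satisfied.
All stages carried — the grievant prevails.

grievant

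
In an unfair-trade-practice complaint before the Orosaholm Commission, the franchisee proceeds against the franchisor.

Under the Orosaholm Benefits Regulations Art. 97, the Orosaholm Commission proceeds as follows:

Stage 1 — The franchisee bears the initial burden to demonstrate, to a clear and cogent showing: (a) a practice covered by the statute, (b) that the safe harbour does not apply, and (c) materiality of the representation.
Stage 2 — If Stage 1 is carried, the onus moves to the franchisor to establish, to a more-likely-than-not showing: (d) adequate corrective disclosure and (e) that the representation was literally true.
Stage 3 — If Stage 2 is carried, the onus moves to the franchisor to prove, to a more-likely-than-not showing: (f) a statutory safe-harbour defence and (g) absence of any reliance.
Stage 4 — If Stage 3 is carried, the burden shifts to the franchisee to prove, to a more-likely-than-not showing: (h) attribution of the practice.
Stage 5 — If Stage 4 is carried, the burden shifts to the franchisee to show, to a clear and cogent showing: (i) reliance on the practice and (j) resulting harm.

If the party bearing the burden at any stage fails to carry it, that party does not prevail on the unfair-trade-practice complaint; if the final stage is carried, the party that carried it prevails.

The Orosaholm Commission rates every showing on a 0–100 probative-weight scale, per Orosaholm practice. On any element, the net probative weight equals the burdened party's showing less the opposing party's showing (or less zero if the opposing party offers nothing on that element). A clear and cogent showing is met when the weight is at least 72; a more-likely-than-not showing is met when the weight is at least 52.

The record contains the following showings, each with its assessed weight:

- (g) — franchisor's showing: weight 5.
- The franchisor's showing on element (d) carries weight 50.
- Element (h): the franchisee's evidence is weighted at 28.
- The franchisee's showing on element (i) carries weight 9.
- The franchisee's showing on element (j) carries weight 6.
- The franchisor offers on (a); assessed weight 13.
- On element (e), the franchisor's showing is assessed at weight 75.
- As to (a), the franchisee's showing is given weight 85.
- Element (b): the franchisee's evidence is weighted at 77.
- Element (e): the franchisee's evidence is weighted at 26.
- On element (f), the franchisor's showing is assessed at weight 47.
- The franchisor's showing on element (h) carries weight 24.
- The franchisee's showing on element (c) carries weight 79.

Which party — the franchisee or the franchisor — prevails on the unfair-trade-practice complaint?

Stage 1 (franchisee, a clear and cogent showing, weight is at least 72): (a) net 85−13=72 ≥ 72 — meets; (b) 77 ≥ 72 — meets; (c) 79 ≥ 72 — meets.
  Stage 1 is satisfied; the onus moves to the franchisor.
Stage 2 (franchisor, a more-likely-than-not showing, weight is at least 52): (d) 50 < 52 — fails; (e) net 75−26=49 < 52 — fails.
  Not every element is met, so the franchisor fails to carry Stage 2.
The franchisee prevails.

franchisee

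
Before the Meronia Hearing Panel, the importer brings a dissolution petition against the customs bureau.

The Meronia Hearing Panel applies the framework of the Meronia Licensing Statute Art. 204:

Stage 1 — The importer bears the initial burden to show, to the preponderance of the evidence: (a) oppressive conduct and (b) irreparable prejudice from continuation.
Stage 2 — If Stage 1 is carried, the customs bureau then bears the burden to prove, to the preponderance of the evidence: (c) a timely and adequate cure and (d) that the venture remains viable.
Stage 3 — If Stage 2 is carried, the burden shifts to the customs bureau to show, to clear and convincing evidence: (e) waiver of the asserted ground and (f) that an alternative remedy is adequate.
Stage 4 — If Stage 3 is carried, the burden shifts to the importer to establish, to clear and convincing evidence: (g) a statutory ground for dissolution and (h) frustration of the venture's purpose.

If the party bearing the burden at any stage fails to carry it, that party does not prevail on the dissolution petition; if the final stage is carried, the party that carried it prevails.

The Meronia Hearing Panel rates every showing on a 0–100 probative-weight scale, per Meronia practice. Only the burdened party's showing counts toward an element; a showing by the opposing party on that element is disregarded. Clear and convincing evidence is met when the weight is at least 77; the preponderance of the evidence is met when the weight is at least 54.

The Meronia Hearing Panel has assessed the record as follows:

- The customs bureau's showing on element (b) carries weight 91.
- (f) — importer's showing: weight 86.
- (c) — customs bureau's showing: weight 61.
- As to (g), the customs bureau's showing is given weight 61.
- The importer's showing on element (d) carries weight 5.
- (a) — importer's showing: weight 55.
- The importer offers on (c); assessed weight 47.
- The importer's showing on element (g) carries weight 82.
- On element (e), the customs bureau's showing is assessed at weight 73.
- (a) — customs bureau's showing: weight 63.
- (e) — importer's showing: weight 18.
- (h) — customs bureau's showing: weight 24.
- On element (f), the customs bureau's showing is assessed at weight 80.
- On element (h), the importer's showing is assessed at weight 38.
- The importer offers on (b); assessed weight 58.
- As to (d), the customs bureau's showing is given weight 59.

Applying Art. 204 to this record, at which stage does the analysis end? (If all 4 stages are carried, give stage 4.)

stage 3

Stage 1 — burden on importer; standard: the preponderance of the evidence (weight is at least 54).
    (a): 55 (customs bureau's 63 disregarded) ≥ 54 [met]
    (b): 58 (customs bureau's 91 disregarded) ≥ 54 [met]
  The importer carries Stage 1; the customs bureau now bears the burden.
Stage 2 — burden on customs bureau; standard: the preponderance of the evidence (weight is at least 54).
    (c): 61 (importer's 47 disregarded) ≥ 54 [met]
    (d): 59 (importer's 5 disregarded) ≥ 54 [met]
  Stage 2 carried; the burden remains with the customs bureau.
Stage 3 — burden on customs bureau; standard: clear and convincing evidence (weight is at least 77).
    (e): 73 (importer's 18 disregarded) < 77 [not met]
    (f): 80 (importer's 86 disregarded) ≥ 77 [met]
  Stage 3 not carried; the customs bureau fails its burden.
The importer prevails.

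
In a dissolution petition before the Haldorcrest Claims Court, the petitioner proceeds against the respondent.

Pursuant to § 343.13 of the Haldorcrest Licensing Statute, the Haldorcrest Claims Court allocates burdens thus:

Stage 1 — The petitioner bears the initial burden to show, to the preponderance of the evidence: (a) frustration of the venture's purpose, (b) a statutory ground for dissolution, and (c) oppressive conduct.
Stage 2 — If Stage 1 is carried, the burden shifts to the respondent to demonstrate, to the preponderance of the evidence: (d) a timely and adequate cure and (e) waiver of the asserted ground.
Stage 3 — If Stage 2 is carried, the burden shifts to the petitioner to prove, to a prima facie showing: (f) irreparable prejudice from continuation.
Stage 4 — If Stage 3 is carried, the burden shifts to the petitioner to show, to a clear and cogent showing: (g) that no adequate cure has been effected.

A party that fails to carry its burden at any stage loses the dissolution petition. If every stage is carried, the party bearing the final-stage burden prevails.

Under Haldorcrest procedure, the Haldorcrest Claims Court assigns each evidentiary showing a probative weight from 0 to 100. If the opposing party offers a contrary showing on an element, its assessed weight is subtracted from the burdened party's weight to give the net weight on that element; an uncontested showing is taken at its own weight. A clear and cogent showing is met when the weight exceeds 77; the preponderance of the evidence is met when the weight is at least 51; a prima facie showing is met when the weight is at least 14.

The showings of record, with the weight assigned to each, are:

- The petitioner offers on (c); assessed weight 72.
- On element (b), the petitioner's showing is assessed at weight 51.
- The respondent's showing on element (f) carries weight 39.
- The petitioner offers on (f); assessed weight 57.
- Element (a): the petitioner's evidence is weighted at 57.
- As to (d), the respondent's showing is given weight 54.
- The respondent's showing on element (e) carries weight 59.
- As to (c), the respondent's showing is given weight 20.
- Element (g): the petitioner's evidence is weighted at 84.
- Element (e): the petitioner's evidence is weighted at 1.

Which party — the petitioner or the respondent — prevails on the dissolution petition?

petitioner

Stage 1 (petitioner, the preponderance of the evidence, weight is at least 51): (a) 57 ≥ 51 — meets; (b) 51 ≥ 51 — meets; (c) net 72−20=52 ≥ 51 — meets.
  Stage 1 carried; the burden shifts to the respondent.
Stage 2 (respondent, the preponderance of the evidence, weight is at least 51): (d) 54 ≥ 51 — meets; (e) net 59−1=58 ≥ 51 — meets.
  All elements met. The burden passes to the petitioner.
Stage 3 (petitioner, a prima facie showing, weight is at least 14): (f) net 57−39=18 ≥ 14 — meets.
  Stage 3 carried; the burden remains with the petitioner.
Stage 4 (petitioner, a clear and cogent showing, weight exceeds 77): (g) 84 > 77 — meets.
  All elements met at the final stage.
With every stage satisfied, the petitioner prevails.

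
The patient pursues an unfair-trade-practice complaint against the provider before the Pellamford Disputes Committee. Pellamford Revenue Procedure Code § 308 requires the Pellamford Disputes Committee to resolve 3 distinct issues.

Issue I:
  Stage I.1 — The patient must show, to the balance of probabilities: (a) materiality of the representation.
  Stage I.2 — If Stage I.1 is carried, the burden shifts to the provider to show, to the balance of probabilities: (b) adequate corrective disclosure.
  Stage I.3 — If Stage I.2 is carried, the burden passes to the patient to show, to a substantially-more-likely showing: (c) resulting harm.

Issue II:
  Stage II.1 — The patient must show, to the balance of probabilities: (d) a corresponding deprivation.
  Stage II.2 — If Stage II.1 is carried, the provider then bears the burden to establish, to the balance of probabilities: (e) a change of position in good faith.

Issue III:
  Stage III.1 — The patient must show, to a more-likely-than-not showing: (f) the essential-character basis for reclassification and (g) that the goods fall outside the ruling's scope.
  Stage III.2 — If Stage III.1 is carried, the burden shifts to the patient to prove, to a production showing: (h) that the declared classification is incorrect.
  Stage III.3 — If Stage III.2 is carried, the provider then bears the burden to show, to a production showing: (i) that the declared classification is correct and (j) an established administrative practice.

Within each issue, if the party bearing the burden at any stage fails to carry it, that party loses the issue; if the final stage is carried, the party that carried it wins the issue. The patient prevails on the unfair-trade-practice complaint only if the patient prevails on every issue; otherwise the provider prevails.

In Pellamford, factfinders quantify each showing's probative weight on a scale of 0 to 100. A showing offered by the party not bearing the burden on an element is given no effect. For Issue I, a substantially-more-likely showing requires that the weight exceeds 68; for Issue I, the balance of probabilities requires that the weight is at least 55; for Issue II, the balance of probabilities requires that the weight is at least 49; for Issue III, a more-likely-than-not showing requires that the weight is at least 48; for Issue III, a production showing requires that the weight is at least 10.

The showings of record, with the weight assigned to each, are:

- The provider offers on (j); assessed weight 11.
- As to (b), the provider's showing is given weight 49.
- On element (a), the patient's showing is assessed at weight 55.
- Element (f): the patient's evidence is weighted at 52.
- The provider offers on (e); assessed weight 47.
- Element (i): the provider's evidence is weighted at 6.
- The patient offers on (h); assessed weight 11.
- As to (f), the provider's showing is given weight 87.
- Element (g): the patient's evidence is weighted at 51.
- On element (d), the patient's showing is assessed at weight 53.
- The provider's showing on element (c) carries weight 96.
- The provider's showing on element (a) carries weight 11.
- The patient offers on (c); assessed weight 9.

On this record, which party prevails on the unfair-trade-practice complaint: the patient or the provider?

patient

— Issue I —
Stage I.1 (patient, the balance of probabilities, weight is at least 55): (a) 55 (provider's 11 disregarded) ≥ 55 — meets.
  Stage I.1 carried; the burden shifts to the provider.
Stage I.2 (provider, the balance of probabilities, weight is at least 55): (b) 49 < 55 — fails.
  Not every element is met, so the provider fails to carry Stage I.2.
So the patient prevails on this issue.
— Issue II —
Stage II.1 (patient, the balance of probabilities, weight is at least 49): (d) 53 ≥ 49 — meets.
  Stage II.1 carried; the burden shifts to the provider.
Stage II.2 (provider, the balance of probabilities, weight is at least 49): (e) 47 < 49 — fails.
  The provider does not carry Stage II.2.
So the patient prevails on this issue.
— Issue III —
At Stage III.1 the patient must meet a more-likely-than-not showing (weight is at least 48): on (f) the weight is 52 (the provider's 87 is given no effect), ≥ 48, so (f) meets the standard; on (g) the weight is 51, ≥ 48, so (g) meets the standard.
  All elements met. The patient retains the burden for Stage III.2.
At Stage III.2 the patient must meet a production showing (weight is at least 10): on (h) the weight is 11, which does reach 10, so (h) meets the standard.
  The patient carries Stage III.2; the provider now bears the burden.
At Stage III.3 the provider must meet a production showing (weight is at least 10): on (i) the weight is 6, < 10, so (i) does not meet the standard; on (j) the weight is 11, which does reach 10, so (j) meets the standard.
  The provider does not carry Stage III.3.
So the patient prevails on this issue.
Per-issue: Issue I → patient; Issue II → patient; Issue III → patient. The patient must prevail on every issue; overall, the patient prevails.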